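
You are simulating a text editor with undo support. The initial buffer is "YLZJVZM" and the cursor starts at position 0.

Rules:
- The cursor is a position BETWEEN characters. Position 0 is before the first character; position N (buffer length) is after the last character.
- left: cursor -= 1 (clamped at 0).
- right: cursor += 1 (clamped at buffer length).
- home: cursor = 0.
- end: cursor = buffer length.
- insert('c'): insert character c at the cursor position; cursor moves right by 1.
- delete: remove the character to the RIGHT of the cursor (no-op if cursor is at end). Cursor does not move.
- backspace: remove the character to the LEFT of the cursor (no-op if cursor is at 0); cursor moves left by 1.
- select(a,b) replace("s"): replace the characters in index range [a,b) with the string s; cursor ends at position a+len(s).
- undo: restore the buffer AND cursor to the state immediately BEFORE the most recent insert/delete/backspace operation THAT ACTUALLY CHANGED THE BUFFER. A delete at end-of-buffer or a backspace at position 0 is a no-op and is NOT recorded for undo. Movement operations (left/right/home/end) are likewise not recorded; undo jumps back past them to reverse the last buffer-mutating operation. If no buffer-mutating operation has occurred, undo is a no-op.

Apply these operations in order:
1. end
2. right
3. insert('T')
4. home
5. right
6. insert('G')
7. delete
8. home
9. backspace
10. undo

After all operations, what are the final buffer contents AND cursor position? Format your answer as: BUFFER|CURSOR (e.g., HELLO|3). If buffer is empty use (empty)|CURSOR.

After op 1 (end): buf='YLZJVZM' cursor=7
After op 2 (right): buf='YLZJVZM' cursor=7
After op 3 (insert('T')): buf='YLZJVZMT' cursor=8
After op 4 (home): buf='YLZJVZMT' cursor=0
After op 5 (right): buf='YLZJVZMT' cursor=1
After op 6 (insert('G')): buf='YGLZJVZMT' cursor=2
After op 7 (delete): buf='YGZJVZMT' cursor=2
After op 8 (home): buf='YGZJVZMT' cursor=0
After op 9 (backspace): buf='YGZJVZMT' cursor=0
After op 10 (undo): buf='YGLZJVZMT' cursor=2

Answer: YGLZJVZMT|2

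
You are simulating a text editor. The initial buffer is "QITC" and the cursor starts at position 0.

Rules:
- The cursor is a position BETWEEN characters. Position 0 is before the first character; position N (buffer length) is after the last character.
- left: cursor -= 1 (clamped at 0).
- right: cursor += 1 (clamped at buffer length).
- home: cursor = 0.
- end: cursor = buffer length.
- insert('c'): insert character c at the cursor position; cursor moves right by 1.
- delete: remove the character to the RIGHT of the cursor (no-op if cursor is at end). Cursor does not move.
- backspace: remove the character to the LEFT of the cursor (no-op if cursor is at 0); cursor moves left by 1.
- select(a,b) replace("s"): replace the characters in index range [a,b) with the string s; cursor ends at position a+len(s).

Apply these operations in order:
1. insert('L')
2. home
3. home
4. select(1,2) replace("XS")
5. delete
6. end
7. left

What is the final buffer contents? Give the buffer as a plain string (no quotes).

After op 1 (insert('L')): buf='LQITC' cursor=1
After op 2 (home): buf='LQITC' cursor=0
After op 3 (home): buf='LQITC' cursor=0
After op 4 (select(1,2) replace("XS")): buf='LXSITC' cursor=3
After op 5 (delete): buf='LXSTC' cursor=3
After op 6 (end): buf='LXSTC' cursor=5
After op 7 (left): buf='LXSTC' cursor=4

Answer: LXSTC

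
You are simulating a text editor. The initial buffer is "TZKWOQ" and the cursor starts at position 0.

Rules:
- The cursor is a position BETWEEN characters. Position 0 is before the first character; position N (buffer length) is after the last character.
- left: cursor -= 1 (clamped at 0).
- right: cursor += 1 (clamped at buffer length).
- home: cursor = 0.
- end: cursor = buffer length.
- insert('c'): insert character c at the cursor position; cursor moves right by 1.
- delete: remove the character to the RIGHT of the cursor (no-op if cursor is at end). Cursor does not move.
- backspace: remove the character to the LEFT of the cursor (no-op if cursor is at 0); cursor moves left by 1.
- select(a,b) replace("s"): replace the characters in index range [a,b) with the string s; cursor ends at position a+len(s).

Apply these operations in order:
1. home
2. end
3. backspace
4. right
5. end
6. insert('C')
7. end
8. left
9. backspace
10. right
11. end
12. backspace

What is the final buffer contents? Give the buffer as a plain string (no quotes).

After op 1 (home): buf='TZKWOQ' cursor=0
After op 2 (end): buf='TZKWOQ' cursor=6
After op 3 (backspace): buf='TZKWO' cursor=5
After op 4 (right): buf='TZKWO' cursor=5
After op 5 (end): buf='TZKWO' cursor=5
After op 6 (insert('C')): buf='TZKWOC' cursor=6
After op 7 (end): buf='TZKWOC' cursor=6
After op 8 (left): buf='TZKWOC' cursor=5
After op 9 (backspace): buf='TZKWC' cursor=4
After op 10 (right): buf='TZKWC' cursor=5
After op 11 (end): buf='TZKWC' cursor=5
After op 12 (backspace): buf='TZKW' cursor=4

Answer: TZKW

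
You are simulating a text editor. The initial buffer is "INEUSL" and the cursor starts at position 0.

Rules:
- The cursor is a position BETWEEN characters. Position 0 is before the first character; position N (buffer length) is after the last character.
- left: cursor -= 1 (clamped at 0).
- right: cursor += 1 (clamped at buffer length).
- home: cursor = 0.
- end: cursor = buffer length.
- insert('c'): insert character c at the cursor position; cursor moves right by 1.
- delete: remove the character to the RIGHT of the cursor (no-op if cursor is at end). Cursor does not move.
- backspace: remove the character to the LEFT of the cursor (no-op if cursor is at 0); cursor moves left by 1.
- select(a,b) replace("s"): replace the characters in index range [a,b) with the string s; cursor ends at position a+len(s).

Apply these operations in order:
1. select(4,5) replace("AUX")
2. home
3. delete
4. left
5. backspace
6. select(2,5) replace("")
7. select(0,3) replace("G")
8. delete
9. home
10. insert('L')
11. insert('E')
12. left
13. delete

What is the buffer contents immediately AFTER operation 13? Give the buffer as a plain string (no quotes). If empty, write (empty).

After op 1 (select(4,5) replace("AUX")): buf='INEUAUXL' cursor=7
After op 2 (home): buf='INEUAUXL' cursor=0
After op 3 (delete): buf='NEUAUXL' cursor=0
After op 4 (left): buf='NEUAUXL' cursor=0
After op 5 (backspace): buf='NEUAUXL' cursor=0
After op 6 (select(2,5) replace("")): buf='NEXL' cursor=2
After op 7 (select(0,3) replace("G")): buf='GL' cursor=1
After op 8 (delete): buf='G' cursor=1
After op 9 (home): buf='G' cursor=0
After op 10 (insert('L')): buf='LG' cursor=1
After op 11 (insert('E')): buf='LEG' cursor=2
After op 12 (left): buf='LEG' cursor=1
After op 13 (delete): buf='LG' cursor=1

Answer: LG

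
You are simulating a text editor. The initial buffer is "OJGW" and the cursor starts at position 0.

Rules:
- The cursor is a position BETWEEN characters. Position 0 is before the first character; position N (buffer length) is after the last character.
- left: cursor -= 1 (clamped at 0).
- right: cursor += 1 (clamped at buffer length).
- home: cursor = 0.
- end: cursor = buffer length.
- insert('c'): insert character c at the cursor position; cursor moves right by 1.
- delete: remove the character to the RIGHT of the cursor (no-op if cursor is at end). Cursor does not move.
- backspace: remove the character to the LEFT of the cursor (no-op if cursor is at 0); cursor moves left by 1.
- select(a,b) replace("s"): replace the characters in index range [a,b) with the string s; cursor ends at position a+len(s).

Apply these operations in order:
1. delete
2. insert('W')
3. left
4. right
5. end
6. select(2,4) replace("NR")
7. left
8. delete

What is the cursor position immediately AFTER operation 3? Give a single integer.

Answer: 0

Derivation:
After op 1 (delete): buf='JGW' cursor=0
After op 2 (insert('W')): buf='WJGW' cursor=1
After op 3 (left): buf='WJGW' cursor=0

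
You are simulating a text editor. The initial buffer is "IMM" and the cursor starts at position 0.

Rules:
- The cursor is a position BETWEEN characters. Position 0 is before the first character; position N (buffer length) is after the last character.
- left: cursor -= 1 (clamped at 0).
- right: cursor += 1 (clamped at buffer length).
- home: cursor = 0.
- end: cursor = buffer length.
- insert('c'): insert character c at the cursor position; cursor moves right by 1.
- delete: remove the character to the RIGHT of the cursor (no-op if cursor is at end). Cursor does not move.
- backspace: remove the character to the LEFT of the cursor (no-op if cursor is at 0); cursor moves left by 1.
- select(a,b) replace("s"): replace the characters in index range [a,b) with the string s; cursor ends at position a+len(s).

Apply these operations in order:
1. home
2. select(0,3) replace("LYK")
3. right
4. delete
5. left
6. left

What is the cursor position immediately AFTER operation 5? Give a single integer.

Answer: 2

Derivation:
After op 1 (home): buf='IMM' cursor=0
After op 2 (select(0,3) replace("LYK")): buf='LYK' cursor=3
After op 3 (right): buf='LYK' cursor=3
After op 4 (delete): buf='LYK' cursor=3
After op 5 (left): buf='LYK' cursor=2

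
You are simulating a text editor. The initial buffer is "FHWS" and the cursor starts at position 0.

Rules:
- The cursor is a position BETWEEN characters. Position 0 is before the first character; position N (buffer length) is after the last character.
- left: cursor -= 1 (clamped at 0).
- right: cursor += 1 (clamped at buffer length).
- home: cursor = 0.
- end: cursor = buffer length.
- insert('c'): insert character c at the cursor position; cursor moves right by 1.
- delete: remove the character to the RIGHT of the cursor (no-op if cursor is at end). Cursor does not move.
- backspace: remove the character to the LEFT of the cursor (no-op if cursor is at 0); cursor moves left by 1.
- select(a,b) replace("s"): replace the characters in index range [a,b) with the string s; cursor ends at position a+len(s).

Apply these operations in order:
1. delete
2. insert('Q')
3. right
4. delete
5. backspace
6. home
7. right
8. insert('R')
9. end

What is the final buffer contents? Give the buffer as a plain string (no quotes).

After op 1 (delete): buf='HWS' cursor=0
After op 2 (insert('Q')): buf='QHWS' cursor=1
After op 3 (right): buf='QHWS' cursor=2
After op 4 (delete): buf='QHS' cursor=2
After op 5 (backspace): buf='QS' cursor=1
After op 6 (home): buf='QS' cursor=0
After op 7 (right): buf='QS' cursor=1
After op 8 (insert('R')): buf='QRS' cursor=2
After op 9 (end): buf='QRS' cursor=3

Answer: QRS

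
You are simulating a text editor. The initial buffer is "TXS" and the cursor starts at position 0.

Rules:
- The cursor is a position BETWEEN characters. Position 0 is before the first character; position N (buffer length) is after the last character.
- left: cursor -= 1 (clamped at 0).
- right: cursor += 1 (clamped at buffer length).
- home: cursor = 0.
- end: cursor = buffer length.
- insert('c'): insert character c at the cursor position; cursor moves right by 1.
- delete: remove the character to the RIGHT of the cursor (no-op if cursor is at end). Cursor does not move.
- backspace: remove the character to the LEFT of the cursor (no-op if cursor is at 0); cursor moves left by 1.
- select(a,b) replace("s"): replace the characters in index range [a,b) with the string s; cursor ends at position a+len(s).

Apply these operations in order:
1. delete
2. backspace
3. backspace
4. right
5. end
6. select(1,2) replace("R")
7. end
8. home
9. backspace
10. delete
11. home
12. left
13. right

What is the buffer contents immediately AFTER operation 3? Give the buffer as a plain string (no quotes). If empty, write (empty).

After op 1 (delete): buf='XS' cursor=0
After op 2 (backspace): buf='XS' cursor=0
After op 3 (backspace): buf='XS' cursor=0

Answer: XS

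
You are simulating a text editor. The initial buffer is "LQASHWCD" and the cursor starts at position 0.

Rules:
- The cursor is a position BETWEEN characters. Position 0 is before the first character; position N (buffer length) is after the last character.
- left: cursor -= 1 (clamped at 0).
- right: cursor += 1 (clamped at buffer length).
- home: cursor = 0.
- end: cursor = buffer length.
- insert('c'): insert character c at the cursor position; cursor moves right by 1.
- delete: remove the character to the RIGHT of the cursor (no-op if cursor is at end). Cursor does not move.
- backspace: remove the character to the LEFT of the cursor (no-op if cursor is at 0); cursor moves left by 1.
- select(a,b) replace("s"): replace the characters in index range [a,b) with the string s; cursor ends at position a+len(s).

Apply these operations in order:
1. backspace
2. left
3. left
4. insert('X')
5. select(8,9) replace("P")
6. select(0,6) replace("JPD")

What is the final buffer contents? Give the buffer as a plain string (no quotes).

After op 1 (backspace): buf='LQASHWCD' cursor=0
After op 2 (left): buf='LQASHWCD' cursor=0
After op 3 (left): buf='LQASHWCD' cursor=0
After op 4 (insert('X')): buf='XLQASHWCD' cursor=1
After op 5 (select(8,9) replace("P")): buf='XLQASHWCP' cursor=9
After op 6 (select(0,6) replace("JPD")): buf='JPDWCP' cursor=3

Answer: JPDWCP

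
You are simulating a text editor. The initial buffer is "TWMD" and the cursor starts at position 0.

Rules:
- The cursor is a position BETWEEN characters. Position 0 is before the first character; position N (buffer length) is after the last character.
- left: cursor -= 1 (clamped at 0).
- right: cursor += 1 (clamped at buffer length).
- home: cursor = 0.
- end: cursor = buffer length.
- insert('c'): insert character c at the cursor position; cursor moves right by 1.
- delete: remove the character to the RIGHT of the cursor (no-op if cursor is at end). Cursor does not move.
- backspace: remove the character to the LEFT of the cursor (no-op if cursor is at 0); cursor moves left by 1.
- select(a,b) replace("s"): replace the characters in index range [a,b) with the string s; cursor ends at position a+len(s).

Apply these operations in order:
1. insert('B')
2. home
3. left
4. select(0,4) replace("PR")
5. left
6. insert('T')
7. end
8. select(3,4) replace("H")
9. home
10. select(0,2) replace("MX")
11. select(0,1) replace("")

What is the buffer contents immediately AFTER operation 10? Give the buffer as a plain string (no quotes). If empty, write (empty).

Answer: MXRH

Derivation:
After op 1 (insert('B')): buf='BTWMD' cursor=1
After op 2 (home): buf='BTWMD' cursor=0
After op 3 (left): buf='BTWMD' cursor=0
After op 4 (select(0,4) replace("PR")): buf='PRD' cursor=2
After op 5 (left): buf='PRD' cursor=1
After op 6 (insert('T')): buf='PTRD' cursor=2
After op 7 (end): buf='PTRD' cursor=4
After op 8 (select(3,4) replace("H")): buf='PTRH' cursor=4
After op 9 (home): buf='PTRH' cursor=0
After op 10 (select(0,2) replace("MX")): buf='MXRH' cursor=2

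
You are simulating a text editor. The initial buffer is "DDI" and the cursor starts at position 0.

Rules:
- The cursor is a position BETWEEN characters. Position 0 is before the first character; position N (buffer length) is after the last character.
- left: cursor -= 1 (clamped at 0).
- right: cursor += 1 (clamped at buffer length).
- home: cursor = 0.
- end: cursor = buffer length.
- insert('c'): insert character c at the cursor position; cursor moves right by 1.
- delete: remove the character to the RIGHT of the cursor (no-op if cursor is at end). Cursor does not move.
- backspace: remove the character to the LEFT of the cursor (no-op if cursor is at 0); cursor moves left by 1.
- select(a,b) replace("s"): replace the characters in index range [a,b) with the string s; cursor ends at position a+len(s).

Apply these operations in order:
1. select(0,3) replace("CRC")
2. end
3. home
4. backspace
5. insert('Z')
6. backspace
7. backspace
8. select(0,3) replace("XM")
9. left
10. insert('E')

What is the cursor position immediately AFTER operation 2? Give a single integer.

After op 1 (select(0,3) replace("CRC")): buf='CRC' cursor=3
After op 2 (end): buf='CRC' cursor=3

Answer: 3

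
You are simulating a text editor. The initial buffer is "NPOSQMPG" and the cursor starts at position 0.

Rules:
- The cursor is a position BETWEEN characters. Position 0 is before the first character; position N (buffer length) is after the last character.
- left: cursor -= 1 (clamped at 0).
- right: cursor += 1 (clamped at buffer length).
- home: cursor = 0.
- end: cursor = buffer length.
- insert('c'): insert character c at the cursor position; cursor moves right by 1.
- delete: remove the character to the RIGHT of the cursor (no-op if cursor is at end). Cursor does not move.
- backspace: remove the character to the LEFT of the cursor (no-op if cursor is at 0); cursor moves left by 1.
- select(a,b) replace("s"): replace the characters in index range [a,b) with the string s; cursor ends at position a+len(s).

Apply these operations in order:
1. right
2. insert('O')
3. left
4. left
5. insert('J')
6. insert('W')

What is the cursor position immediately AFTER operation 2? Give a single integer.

After op 1 (right): buf='NPOSQMPG' cursor=1
After op 2 (insert('O')): buf='NOPOSQMPG' cursor=2

Answer: 2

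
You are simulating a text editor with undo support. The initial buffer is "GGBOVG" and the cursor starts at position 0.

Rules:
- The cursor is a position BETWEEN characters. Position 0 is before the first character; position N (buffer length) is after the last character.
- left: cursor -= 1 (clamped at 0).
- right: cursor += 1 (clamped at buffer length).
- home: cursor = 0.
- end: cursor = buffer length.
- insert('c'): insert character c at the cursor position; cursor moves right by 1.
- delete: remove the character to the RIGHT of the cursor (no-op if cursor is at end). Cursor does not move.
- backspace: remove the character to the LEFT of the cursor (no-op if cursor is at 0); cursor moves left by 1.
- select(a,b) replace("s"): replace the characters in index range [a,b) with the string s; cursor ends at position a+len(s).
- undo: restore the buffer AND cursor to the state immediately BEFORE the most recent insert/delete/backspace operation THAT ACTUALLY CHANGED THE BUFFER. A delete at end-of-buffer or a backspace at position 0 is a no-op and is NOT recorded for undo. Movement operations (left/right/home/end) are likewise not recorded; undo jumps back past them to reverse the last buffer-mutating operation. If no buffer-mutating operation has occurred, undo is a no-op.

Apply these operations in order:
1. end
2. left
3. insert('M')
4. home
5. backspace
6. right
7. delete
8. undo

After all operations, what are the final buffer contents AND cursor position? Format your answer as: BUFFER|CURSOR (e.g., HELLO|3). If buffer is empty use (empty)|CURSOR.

Answer: GGBOVMG|1

Derivation:
After op 1 (end): buf='GGBOVG' cursor=6
After op 2 (left): buf='GGBOVG' cursor=5
After op 3 (insert('M')): buf='GGBOVMG' cursor=6
After op 4 (home): buf='GGBOVMG' cursor=0
After op 5 (backspace): buf='GGBOVMG' cursor=0
After op 6 (right): buf='GGBOVMG' cursor=1
After op 7 (delete): buf='GBOVMG' cursor=1
After op 8 (undo): buf='GGBOVMG' cursor=1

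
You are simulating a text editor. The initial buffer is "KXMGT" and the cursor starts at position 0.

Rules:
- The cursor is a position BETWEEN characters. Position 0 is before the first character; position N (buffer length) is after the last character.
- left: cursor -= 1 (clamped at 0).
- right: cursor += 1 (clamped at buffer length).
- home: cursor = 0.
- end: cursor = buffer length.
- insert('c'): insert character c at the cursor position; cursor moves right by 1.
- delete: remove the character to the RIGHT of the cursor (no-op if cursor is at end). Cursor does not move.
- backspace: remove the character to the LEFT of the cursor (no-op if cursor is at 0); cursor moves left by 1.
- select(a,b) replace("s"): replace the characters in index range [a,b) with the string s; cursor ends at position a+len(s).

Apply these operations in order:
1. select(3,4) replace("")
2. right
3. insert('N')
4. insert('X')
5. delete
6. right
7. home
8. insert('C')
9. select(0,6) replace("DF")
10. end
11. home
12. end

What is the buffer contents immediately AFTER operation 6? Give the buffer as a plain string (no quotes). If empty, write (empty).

After op 1 (select(3,4) replace("")): buf='KXMT' cursor=3
After op 2 (right): buf='KXMT' cursor=4
After op 3 (insert('N')): buf='KXMTN' cursor=5
After op 4 (insert('X')): buf='KXMTNX' cursor=6
After op 5 (delete): buf='KXMTNX' cursor=6
After op 6 (right): buf='KXMTNX' cursor=6

Answer: KXMTNX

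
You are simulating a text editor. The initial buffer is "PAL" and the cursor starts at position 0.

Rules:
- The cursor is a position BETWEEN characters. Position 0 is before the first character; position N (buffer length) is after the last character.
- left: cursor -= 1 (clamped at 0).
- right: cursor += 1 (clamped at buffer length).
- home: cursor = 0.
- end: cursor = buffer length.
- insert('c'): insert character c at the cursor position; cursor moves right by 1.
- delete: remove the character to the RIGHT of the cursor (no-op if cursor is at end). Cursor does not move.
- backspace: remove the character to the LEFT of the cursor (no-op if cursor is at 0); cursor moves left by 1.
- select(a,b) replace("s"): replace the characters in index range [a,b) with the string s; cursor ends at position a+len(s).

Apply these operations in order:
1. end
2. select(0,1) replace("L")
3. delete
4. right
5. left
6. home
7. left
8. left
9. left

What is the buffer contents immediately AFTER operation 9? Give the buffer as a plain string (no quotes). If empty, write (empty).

Answer: LL

Derivation:
After op 1 (end): buf='PAL' cursor=3
After op 2 (select(0,1) replace("L")): buf='LAL' cursor=1
After op 3 (delete): buf='LL' cursor=1
After op 4 (right): buf='LL' cursor=2
After op 5 (left): buf='LL' cursor=1
After op 6 (home): buf='LL' cursor=0
After op 7 (left): buf='LL' cursor=0
After op 8 (left): buf='LL' cursor=0
After op 9 (left): buf='LL' cursor=0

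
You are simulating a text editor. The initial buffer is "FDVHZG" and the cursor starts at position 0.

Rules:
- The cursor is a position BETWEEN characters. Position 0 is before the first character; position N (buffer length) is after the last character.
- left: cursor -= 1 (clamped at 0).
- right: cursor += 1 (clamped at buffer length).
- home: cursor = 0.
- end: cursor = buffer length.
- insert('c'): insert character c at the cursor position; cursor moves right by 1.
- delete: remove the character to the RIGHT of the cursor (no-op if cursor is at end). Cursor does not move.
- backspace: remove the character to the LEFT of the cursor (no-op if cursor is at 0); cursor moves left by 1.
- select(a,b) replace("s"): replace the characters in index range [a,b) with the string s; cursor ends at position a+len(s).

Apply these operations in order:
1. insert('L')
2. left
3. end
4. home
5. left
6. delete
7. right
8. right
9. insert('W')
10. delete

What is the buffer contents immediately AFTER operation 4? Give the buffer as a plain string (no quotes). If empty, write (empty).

After op 1 (insert('L')): buf='LFDVHZG' cursor=1
After op 2 (left): buf='LFDVHZG' cursor=0
After op 3 (end): buf='LFDVHZG' cursor=7
After op 4 (home): buf='LFDVHZG' cursor=0

Answer: LFDVHZG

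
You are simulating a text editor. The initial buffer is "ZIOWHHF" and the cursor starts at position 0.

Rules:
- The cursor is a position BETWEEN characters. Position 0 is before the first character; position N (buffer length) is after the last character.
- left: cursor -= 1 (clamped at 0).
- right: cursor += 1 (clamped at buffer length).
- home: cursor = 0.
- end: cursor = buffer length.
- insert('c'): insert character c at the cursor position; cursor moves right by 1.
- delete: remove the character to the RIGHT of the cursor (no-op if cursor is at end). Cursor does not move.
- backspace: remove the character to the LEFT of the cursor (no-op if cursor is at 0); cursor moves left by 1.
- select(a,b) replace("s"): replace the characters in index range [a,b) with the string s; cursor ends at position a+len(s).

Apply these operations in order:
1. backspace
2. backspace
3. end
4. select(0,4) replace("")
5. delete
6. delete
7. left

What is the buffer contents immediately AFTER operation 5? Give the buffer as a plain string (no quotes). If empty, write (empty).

Answer: HF

Derivation:
After op 1 (backspace): buf='ZIOWHHF' cursor=0
After op 2 (backspace): buf='ZIOWHHF' cursor=0
After op 3 (end): buf='ZIOWHHF' cursor=7
After op 4 (select(0,4) replace("")): buf='HHF' cursor=0
After op 5 (delete): buf='HF' cursor=0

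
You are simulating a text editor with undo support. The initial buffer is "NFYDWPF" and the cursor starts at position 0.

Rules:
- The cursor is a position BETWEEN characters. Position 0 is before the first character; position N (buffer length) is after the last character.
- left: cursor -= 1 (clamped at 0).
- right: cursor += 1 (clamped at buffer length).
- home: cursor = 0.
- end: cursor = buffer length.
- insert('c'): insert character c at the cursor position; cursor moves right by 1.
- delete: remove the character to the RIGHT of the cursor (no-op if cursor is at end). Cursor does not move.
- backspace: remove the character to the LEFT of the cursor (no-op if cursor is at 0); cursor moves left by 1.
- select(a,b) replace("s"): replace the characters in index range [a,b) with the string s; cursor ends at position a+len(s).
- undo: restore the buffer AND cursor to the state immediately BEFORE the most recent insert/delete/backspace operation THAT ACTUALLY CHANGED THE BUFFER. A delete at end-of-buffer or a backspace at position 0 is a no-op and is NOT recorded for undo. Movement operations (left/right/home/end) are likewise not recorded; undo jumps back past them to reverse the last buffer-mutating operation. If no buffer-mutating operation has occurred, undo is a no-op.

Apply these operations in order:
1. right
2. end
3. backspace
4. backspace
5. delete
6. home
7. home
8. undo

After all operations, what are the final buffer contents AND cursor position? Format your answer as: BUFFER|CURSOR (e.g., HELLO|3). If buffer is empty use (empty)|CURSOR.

After op 1 (right): buf='NFYDWPF' cursor=1
After op 2 (end): buf='NFYDWPF' cursor=7
After op 3 (backspace): buf='NFYDWP' cursor=6
After op 4 (backspace): buf='NFYDW' cursor=5
After op 5 (delete): buf='NFYDW' cursor=5
After op 6 (home): buf='NFYDW' cursor=0
After op 7 (home): buf='NFYDW' cursor=0
After op 8 (undo): buf='NFYDWP' cursor=6

Answer: NFYDWP|6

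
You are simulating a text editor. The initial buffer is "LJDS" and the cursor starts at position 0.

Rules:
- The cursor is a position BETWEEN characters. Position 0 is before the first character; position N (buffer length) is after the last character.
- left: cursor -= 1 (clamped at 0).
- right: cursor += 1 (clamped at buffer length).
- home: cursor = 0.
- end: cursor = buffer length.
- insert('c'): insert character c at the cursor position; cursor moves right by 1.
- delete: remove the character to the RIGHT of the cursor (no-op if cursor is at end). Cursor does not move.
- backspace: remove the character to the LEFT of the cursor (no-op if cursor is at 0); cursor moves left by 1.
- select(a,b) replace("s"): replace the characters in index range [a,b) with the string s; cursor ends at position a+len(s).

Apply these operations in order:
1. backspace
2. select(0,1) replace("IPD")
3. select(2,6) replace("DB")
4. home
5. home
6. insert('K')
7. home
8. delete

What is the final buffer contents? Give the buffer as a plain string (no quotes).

Answer: IPDB

Derivation:
After op 1 (backspace): buf='LJDS' cursor=0
After op 2 (select(0,1) replace("IPD")): buf='IPDJDS' cursor=3
After op 3 (select(2,6) replace("DB")): buf='IPDB' cursor=4
After op 4 (home): buf='IPDB' cursor=0
After op 5 (home): buf='IPDB' cursor=0
After op 6 (insert('K')): buf='KIPDB' cursor=1
After op 7 (home): buf='KIPDB' cursor=0
After op 8 (delete): buf='IPDB' cursor=0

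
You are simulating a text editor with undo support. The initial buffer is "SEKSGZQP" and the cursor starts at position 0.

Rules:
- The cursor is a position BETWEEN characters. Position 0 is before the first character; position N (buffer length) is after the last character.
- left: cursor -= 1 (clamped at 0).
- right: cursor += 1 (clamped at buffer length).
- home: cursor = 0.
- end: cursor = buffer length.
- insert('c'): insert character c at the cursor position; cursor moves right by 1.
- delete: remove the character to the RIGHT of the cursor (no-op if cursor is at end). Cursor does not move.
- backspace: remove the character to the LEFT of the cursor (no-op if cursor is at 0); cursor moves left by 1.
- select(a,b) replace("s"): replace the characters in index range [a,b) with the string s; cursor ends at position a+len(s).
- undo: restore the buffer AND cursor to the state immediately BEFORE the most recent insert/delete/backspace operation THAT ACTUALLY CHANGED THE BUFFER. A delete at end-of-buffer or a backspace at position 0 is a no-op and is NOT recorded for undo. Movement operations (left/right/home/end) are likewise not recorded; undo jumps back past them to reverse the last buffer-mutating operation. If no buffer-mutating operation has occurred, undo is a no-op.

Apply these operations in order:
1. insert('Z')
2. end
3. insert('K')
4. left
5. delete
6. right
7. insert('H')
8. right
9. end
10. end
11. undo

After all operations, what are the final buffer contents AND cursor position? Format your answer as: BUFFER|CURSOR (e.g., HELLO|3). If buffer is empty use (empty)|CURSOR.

After op 1 (insert('Z')): buf='ZSEKSGZQP' cursor=1
After op 2 (end): buf='ZSEKSGZQP' cursor=9
After op 3 (insert('K')): buf='ZSEKSGZQPK' cursor=10
After op 4 (left): buf='ZSEKSGZQPK' cursor=9
After op 5 (delete): buf='ZSEKSGZQP' cursor=9
After op 6 (right): buf='ZSEKSGZQP' cursor=9
After op 7 (insert('H')): buf='ZSEKSGZQPH' cursor=10
After op 8 (right): buf='ZSEKSGZQPH' cursor=10
After op 9 (end): buf='ZSEKSGZQPH' cursor=10
After op 10 (end): buf='ZSEKSGZQPH' cursor=10
After op 11 (undo): buf='ZSEKSGZQP' cursor=9

Answer: ZSEKSGZQP|9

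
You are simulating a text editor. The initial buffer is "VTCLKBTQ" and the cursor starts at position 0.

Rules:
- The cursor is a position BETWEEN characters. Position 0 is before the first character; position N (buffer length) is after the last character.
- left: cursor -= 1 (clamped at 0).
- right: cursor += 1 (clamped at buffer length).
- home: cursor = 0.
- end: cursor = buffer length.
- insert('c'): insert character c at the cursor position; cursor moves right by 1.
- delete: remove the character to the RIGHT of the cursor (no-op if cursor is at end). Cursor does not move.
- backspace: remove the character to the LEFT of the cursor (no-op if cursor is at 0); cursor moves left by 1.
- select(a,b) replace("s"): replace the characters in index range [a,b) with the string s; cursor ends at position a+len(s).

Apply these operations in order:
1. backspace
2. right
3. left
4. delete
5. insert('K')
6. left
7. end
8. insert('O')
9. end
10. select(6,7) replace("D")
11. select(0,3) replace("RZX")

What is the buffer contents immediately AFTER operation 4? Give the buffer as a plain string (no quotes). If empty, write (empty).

After op 1 (backspace): buf='VTCLKBTQ' cursor=0
After op 2 (right): buf='VTCLKBTQ' cursor=1
After op 3 (left): buf='VTCLKBTQ' cursor=0
After op 4 (delete): buf='TCLKBTQ' cursor=0

Answer: TCLKBTQ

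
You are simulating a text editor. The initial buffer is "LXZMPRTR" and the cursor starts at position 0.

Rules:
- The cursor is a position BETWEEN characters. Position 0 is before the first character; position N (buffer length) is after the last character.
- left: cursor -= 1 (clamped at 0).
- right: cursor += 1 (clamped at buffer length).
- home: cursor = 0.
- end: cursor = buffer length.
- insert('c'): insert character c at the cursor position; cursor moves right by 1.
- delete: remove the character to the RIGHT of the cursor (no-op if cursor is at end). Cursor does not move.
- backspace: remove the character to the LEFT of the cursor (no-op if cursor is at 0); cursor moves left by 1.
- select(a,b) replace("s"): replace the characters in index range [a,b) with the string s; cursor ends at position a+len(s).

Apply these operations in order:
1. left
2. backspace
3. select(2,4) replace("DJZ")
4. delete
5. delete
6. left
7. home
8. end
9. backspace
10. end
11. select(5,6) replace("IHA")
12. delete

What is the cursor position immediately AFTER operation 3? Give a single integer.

After op 1 (left): buf='LXZMPRTR' cursor=0
After op 2 (backspace): buf='LXZMPRTR' cursor=0
After op 3 (select(2,4) replace("DJZ")): buf='LXDJZPRTR' cursor=5

Answer: 5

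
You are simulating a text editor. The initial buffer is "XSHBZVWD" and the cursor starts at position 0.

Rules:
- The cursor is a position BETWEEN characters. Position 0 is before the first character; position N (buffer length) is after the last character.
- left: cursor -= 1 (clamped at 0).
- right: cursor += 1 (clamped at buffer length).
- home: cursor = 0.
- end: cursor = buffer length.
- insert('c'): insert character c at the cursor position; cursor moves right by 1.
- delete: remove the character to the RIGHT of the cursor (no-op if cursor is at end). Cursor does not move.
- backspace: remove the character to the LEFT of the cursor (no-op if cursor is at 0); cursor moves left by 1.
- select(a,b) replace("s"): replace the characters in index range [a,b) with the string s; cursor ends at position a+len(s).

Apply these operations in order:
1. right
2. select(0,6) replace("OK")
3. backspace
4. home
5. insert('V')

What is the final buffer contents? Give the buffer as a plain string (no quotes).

After op 1 (right): buf='XSHBZVWD' cursor=1
After op 2 (select(0,6) replace("OK")): buf='OKWD' cursor=2
After op 3 (backspace): buf='OWD' cursor=1
After op 4 (home): buf='OWD' cursor=0
After op 5 (insert('V')): buf='VOWD' cursor=1

Answer: VOWD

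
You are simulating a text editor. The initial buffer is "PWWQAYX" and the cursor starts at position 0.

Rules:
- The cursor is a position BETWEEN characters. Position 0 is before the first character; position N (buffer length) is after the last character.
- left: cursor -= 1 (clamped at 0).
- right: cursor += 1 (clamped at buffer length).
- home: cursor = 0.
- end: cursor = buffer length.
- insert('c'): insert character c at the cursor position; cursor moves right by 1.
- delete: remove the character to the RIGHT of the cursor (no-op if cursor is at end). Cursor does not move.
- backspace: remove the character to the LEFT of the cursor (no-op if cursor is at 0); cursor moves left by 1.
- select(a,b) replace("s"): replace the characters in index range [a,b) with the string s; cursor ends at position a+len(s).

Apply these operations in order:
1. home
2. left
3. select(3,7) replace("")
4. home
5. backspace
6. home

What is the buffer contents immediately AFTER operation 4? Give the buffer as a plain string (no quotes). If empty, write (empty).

Answer: PWW

Derivation:
After op 1 (home): buf='PWWQAYX' cursor=0
After op 2 (left): buf='PWWQAYX' cursor=0
After op 3 (select(3,7) replace("")): buf='PWW' cursor=3
After op 4 (home): buf='PWW' cursor=0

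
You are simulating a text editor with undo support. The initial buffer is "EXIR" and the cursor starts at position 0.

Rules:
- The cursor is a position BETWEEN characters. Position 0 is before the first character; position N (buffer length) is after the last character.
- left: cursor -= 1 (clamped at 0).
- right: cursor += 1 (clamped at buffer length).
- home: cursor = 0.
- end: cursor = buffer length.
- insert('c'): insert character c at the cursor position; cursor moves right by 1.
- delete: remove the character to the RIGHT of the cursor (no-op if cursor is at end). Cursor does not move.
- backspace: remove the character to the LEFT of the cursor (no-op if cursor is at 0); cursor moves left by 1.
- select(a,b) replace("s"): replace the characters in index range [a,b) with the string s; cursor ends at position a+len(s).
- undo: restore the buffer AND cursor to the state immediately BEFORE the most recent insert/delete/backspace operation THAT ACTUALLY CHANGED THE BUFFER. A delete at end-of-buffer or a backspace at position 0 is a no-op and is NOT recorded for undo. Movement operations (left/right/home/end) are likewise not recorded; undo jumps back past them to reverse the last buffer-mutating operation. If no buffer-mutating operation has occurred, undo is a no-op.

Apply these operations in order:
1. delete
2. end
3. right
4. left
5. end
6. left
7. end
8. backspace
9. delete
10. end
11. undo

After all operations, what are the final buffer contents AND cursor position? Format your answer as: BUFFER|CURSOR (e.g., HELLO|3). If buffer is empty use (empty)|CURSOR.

After op 1 (delete): buf='XIR' cursor=0
After op 2 (end): buf='XIR' cursor=3
After op 3 (right): buf='XIR' cursor=3
After op 4 (left): buf='XIR' cursor=2
After op 5 (end): buf='XIR' cursor=3
After op 6 (left): buf='XIR' cursor=2
After op 7 (end): buf='XIR' cursor=3
After op 8 (backspace): buf='XI' cursor=2
After op 9 (delete): buf='XI' cursor=2
After op 10 (end): buf='XI' cursor=2
After op 11 (undo): buf='XIR' cursor=3

Answer: XIR|3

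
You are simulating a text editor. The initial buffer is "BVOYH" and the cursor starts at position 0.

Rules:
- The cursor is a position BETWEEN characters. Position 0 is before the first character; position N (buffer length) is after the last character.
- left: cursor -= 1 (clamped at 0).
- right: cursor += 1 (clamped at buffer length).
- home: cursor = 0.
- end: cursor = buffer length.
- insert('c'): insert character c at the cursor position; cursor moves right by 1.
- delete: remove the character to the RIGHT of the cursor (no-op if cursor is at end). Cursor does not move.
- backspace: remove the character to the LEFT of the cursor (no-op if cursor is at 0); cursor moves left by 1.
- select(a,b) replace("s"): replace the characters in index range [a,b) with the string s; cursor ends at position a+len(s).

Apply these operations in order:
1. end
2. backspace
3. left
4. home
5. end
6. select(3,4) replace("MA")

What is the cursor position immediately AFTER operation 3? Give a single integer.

After op 1 (end): buf='BVOYH' cursor=5
After op 2 (backspace): buf='BVOY' cursor=4
After op 3 (left): buf='BVOY' cursor=3

Answer: 3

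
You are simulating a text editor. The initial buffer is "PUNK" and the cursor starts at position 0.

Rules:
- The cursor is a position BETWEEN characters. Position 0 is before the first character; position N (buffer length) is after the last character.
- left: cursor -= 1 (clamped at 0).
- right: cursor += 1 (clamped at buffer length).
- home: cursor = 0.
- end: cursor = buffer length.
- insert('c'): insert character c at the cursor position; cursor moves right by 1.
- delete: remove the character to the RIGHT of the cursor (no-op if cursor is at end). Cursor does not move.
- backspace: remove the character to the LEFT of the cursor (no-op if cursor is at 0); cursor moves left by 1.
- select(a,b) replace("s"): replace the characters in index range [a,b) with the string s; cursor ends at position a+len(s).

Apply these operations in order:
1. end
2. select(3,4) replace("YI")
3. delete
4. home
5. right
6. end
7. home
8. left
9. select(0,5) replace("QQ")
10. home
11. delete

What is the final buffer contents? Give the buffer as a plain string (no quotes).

Answer: Q

Derivation:
After op 1 (end): buf='PUNK' cursor=4
After op 2 (select(3,4) replace("YI")): buf='PUNYI' cursor=5
After op 3 (delete): buf='PUNYI' cursor=5
After op 4 (home): buf='PUNYI' cursor=0
After op 5 (right): buf='PUNYI' cursor=1
After op 6 (end): buf='PUNYI' cursor=5
After op 7 (home): buf='PUNYI' cursor=0
After op 8 (left): buf='PUNYI' cursor=0
After op 9 (select(0,5) replace("QQ")): buf='QQ' cursor=2
After op 10 (home): buf='QQ' cursor=0
After op 11 (delete): buf='Q' cursor=0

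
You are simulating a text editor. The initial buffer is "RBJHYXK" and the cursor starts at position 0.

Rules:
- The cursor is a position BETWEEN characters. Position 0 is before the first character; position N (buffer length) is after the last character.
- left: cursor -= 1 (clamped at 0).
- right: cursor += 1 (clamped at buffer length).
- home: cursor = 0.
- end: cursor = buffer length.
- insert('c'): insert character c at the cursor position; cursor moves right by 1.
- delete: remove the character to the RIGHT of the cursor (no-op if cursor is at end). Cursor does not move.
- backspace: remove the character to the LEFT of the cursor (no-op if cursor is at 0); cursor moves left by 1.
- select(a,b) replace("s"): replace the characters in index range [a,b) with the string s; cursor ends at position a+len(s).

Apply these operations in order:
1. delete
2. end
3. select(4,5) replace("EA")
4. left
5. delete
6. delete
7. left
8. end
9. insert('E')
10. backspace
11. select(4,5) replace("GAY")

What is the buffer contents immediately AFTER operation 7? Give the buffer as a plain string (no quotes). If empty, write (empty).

After op 1 (delete): buf='BJHYXK' cursor=0
After op 2 (end): buf='BJHYXK' cursor=6
After op 3 (select(4,5) replace("EA")): buf='BJHYEAK' cursor=6
After op 4 (left): buf='BJHYEAK' cursor=5
After op 5 (delete): buf='BJHYEK' cursor=5
After op 6 (delete): buf='BJHYE' cursor=5
After op 7 (left): buf='BJHYE' cursor=4

Answer: BJHYE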